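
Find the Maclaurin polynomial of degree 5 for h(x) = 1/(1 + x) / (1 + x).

-6*x^5 + 5*x^4 - 4*x^3 + 3*x^2 - 2*x + 1

Expand each factor separately, then convolve coefficients.
[x^0] = 1;  [x^1] = -2;  [x^2] = 3;  [x^3] = -4;  [x^4] = 5;  [x^5] = -6.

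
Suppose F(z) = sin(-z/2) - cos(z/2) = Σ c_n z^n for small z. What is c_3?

Combine the two series term by term.
F(0) = -1
F′(0) = -1/2
F′′(0) = 1/4
F′′′(0) = 1/8
Dividing each by k! gives the coefficients c_0, ..., c_3.

1/48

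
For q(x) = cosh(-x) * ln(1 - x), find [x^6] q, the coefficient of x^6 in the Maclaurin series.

-5/16

Take the Cauchy product of the two expansions.
q(0) = 0
q′(0) = -1
q′′(0) = -1
q′′′(0) = -5
q^(4)(0) = -12
q^(5)(0) = -49
q^(6)(0) = -225
Dividing each by k! gives the coefficients c_0, ..., c_6.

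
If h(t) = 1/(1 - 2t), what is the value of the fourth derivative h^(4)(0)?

384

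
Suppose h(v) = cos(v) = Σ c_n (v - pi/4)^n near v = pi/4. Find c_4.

Apply the Taylor formula c_k = f^(k)(a)/k!.
[(v - pi/4)^0] = sqrt(2)/2;  [(v - pi/4)^1] = -sqrt(2)/2;  [(v - pi/4)^2] = -sqrt(2)/4;  [(v - pi/4)^3] = sqrt(2)/12;  [(v - pi/4)^4] = sqrt(2)/48.

sqrt(2)/48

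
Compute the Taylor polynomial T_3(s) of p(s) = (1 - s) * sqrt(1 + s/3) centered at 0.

7*s^3/432 - 13*s^2/72 - 5*s/6 + 1

Shift and add copies of the series according to the polynomial's terms.
p(0) = 1
p′(0) = -5/6
p′′(0) = -13/36
p′′′(0) = 7/72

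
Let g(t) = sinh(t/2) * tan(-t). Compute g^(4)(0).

-9/2

Take the Cauchy product of the two expansions.
The coefficient of t^4 in the expansion is -3/16, so g^(4)(0) = 4! * (-3/16) = -9/2.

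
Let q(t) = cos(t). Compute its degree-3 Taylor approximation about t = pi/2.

(t - pi/2)^3/6 - (t - pi/2)

q(pi/2) = 0
q′(pi/2) = -1
q′′(pi/2) = 0
q′′′(pi/2) = 1
Dividing each by k! gives the coefficients c_0, ..., c_3.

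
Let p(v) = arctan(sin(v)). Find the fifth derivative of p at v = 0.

Compose series: expand the inner function first, then feed it into the outer expansion.
The coefficient of v^5 in the expansion is 3/8, so p^(5)(0) = 5! * (3/8) = 45.

45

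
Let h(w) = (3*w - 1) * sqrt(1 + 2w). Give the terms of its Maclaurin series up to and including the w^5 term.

-11*w^5/4 + 17*w^4/8 - 2*w^3 + 7*w^2/2 + 2*w - 1

Multiply each power in the prefactor through the base expansion.
h(0) = -1
h′(0) = 2
h′′(0) = 7
h′′′(0) = -12
h^(4)(0) = 51
h^(5)(0) = -330
Then c_k = h^(k)(0)/k! gives each Taylor coefficient.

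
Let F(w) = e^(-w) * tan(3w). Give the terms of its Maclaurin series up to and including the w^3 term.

21*w^3/2 - 3*w^2 + 3*w

Write out both Maclaurin series and multiply, keeping only the needed powers.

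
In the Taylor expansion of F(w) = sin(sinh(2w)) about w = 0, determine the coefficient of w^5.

-32/15

Plug the Maclaurin series of the inner function into that of the outer and collect terms.
[w^0] = 0;  [w^1] = 2;  [w^2] = 0;  [w^3] = 0;  [w^4] = 0;  [w^5] = -32/15.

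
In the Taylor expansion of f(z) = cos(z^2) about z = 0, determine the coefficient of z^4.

[z^0] = 1;  [z^1] = 0;  [z^2] = 0;  [z^3] = 0;  [z^4] = -1/2.
So c_4 = f^(4)(0)/4! = -1/2.

-1/2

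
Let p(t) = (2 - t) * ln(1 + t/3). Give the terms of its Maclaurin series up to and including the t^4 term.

-t^4/54 + 13*t^3/162 - 4*t^2/9 + 2*t/3

Distribute the polynomial across the series and collect like powers.
p(0) = 0
p′(0) = 2/3
p′′(0) = -8/9
p′′′(0) = 13/27
p^(4)(0) = -4/9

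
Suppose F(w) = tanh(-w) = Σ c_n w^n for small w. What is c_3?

c_3 = F′′′(0)/3! = 1/3.

1/3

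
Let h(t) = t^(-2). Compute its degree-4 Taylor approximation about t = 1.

5*(t - 1)^4 - 4*(t - 1)^3 + 3*(t - 1)^2 - 2*(t - 1) + 1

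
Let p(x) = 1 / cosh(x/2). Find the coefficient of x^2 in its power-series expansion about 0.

Invert the denominator's series and multiply.
[x^0] = 1;  [x^1] = 0;  [x^2] = -1/8.
So c_2 = p′′(0)/2! = -1/8.

-1/8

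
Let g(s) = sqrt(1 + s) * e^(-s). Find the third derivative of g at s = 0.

Expand each factor separately, then convolve coefficients.
The coefficient of s^3 in the expansion is 13/48, so g′′′(0) = 3! * (13/48) = 13/8.

13/8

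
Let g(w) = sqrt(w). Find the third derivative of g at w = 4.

3/256

From the series, [(w - 4)^3] g = 1/512; multiply by 3! = 6 to get 3/256.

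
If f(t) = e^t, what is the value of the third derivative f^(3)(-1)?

e^(-1)

The coefficient of (t + 1)^3 in the expansion is e^(-1)/6, so f′′′(-1) = 3! * (e^(-1)/6) = e^(-1).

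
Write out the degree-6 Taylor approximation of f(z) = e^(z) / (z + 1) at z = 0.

Expand 1/(denominator) as a geometric series and multiply by the numerator's series.
f(0) = 1
f′(0) = 0
f′′(0) = 1
f′′′(0) = -2
f^(4)(0) = 9
f^(5)(0) = -44
f^(6)(0) = 265

53*z^6/144 - 11*z^5/30 + 3*z^4/8 - z^3/3 + z^2/2 + 1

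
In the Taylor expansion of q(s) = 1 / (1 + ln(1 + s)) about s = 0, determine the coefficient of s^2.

3/2

Write 1/(1+u) = 1 - u + u^2 - u^3 + ... and substitute the series for u.
So c_2 = q′′(0)/2! = 3/2.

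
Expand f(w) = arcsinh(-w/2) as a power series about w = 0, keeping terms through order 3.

w^3/48 - w/2

f(0) = 0
f′(0) = -1/2
f′′(0) = 0
f′′′(0) = 1/8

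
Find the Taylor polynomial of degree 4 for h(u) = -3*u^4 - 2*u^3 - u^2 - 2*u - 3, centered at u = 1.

[(u - 1)^0] = -11;  [(u - 1)^1] = -22;  [(u - 1)^2] = -25;  [(u - 1)^3] = -14;  [(u - 1)^4] = -3.

-3*(u - 1)^4 - 14*(u - 1)^3 - 25*(u - 1)^2 - 22*(u - 1) - 11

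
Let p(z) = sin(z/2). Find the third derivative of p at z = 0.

-1/8

The coefficient of z^3 in the expansion is -1/48, so p′′′(0) = 3! * (-1/48) = -1/8.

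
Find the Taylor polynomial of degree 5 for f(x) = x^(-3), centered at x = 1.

-21*(x - 1)^5 + 15*(x - 1)^4 - 10*(x - 1)^3 + 6*(x - 1)^2 - 3*(x - 1) + 1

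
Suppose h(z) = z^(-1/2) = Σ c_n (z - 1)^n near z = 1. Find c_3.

Apply the Taylor formula c_k = f^(k)(a)/k!.

-5/16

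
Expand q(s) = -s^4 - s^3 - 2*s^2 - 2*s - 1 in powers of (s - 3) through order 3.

q(3) = -133
q′(3) = -149
q′′(3) = -130
q′′′(3) = -78
Dividing each by k! gives the coefficients c_0, ..., c_3.

-13*(s - 3)^3 - 65*(s - 3)^2 - 149*(s - 3) - 133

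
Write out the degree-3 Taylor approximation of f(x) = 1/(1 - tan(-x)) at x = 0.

-4*x^3/3 + x^2 - x + 1

Let u equal the inner series; expand the outer function in u and truncate.
f(0) = 1
f′(0) = -1
f′′(0) = 2
f′′′(0) = -8
The Taylor polynomial is Σ f^(k)(0)/k! · x^k.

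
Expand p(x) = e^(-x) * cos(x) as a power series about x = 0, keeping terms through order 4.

Expand each factor separately, then convolve coefficients.
p(0) = 1
p′(0) = -1
p′′(0) = 0
p′′′(0) = 2
p^(4)(0) = -4
The Taylor polynomial is Σ p^(k)(0)/k! · x^k.

-x^4/6 + x^3/3 - x + 1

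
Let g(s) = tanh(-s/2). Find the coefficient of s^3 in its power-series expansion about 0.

1/24

g(0) = 0
g′(0) = -1/2
g′′(0) = 0
g′′′(0) = 1/4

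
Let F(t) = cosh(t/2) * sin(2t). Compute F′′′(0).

-13/2

Take the Cauchy product of the two expansions.
The coefficient of t^3 in the expansion is -13/12, so F′′′(0) = 3! * (-13/12) = -13/2.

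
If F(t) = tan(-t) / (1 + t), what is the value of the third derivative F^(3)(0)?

-8

Multiply the two series term by term and collect like powers.
The coefficient of t^3 in the expansion is -4/3, so F′′′(0) = 3! * (-4/3) = -8.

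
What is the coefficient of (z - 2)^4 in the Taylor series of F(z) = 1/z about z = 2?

1/32

Use the known series and substitute for the argument.
F(2) = 1/2
F′(2) = -1/4
F′′(2) = 1/4
F′′′(2) = -3/8
F^(4)(2) = 3/4
Then c_k = F^(k)(2)/k! gives each Taylor coefficient.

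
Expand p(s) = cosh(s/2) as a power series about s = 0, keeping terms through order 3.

s^2/8 + 1

Compute the successive derivatives at the expansion point and divide by k!.
[s^0] = 1;  [s^1] = 0;  [s^2] = 1/8;  [s^3] = 0.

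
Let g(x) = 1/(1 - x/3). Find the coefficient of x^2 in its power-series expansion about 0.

Apply the Taylor formula c_k = f^(k)(a)/k!.
g(0) = 1
g′(0) = 1/3
g′′(0) = 2/9
So c_2 = g′′(0)/2! = 1/9.

1/9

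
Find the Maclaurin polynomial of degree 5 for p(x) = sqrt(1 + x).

7*x^5/256 - 5*x^4/128 + x^3/16 - x^2/8 + x/2 + 1

p(0) = 1
p′(0) = 1/2
p′′(0) = -1/4
p′′′(0) = 3/8
p^(4)(0) = -15/16
p^(5)(0) = 105/32
The Taylor polynomial is Σ p^(k)(0)/k! · x^k.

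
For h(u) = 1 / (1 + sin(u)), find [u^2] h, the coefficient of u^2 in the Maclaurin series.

1

Expand as Σ (-1)^k u^k with u equal to the inner function's series.
h(0) = 1
h′(0) = -1
h′′(0) = 2
So c_2 = h′′(0)/2! = 1.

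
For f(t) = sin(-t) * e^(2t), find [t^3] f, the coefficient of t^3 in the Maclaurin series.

Take the Cauchy product of the two expansions.
f(0) = 0
f′(0) = -1
f′′(0) = -4
f′′′(0) = -11
So c_3 = f′′′(0)/3! = -11/6.

-11/6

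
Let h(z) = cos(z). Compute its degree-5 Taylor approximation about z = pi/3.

[(z - pi/3)^0] = 1/2;  [(z - pi/3)^1] = -sqrt(3)/2;  [(z - pi/3)^2] = -1/4;  [(z - pi/3)^3] = sqrt(3)/12;  [(z - pi/3)^4] = 1/48;  [(z - pi/3)^5] = -sqrt(3)/240.

-sqrt(3)*(z - pi/3)^5/240 + (z - pi/3)^4/48 + sqrt(3)*(z - pi/3)^3/12 - (z - pi/3)^2/4 - sqrt(3)*(z - pi/3)/2 + 1/2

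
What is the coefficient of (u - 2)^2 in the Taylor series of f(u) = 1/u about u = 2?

Compute the successive derivatives at the expansion point and divide by k!.
f(2) = 1/2
f′(2) = -1/4
f′′(2) = 1/4
So c_2 = f′′(2)/2! = 1/8.

1/8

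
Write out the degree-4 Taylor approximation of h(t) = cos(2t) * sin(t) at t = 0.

-13*t^3/6 + t

Expand each factor separately, then convolve coefficients.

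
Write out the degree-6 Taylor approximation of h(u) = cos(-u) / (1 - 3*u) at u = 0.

Multiply the numerator's expansion by the denominator's geometric series.

495989*u^6/720 + 1837*u^5/8 + 1837*u^4/24 + 51*u^3/2 + 17*u^2/2 + 3*u + 1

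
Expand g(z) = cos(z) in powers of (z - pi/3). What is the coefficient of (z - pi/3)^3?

sqrt(3)/12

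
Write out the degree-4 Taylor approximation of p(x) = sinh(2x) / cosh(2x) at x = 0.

-8*x^3/3 + 2*x

Write the quotient as an unknown series and match coefficients against numerator = denominator · series.
p(0) = 0
p′(0) = 2
p′′(0) = 0
p′′′(0) = -16
p^(4)(0) = 0
The Taylor polynomial is Σ p^(k)(0)/k! · x^k.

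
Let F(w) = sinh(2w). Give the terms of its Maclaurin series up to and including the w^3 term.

4*w^3/3 + 2*w

F(0) = 0
F′(0) = 2
F′′(0) = 0
F′′′(0) = 8
Dividing each by k! gives the coefficients c_0, ..., c_3.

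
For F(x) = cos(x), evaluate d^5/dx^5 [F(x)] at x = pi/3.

-sqrt(3)/2

From the series, [(x - pi/3)^5] F = -sqrt(3)/240; multiply by 5! = 120 to get -sqrt(3)/2.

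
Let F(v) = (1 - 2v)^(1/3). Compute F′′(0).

-8/9

The coefficient of v^2 in the expansion is -4/9, so F′′(0) = 2! * (-4/9) = -8/9.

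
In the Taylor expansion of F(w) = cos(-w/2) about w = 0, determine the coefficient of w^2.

[w^0] = 1;  [w^1] = 0;  [w^2] = -1/8.
So c_2 = F′′(0)/2! = -1/8.

-1/8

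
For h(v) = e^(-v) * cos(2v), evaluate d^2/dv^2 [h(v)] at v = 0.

Take the Cauchy product of the two expansions.
From the series, [v^2] h = -3/2; multiply by 2! = 2 to get -3.

-3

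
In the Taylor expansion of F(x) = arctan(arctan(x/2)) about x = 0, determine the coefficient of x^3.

-1/12

Let u equal the inner series; expand the outer function in u and truncate.
[x^0] = 0;  [x^1] = 1/2;  [x^2] = 0;  [x^3] = -1/12.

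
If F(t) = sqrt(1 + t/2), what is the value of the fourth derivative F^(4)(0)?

-15/256

Differentiate repeatedly and evaluate at the center.
The coefficient of t^4 in the expansion is -5/2048, so F^(4)(0) = 4! * (-5/2048) = -15/256.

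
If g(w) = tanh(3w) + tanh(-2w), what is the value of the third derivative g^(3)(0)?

-38

Expand each term separately and add.
The coefficient of w^3 in the expansion is -19/3, so g′′′(0) = 3! * (-19/3) = -38.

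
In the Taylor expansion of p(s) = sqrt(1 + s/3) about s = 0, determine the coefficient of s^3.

Differentiate repeatedly and evaluate at the center.
p(0) = 1
p′(0) = 1/6
p′′(0) = -1/36
p′′′(0) = 1/72
Dividing each by k! gives the coefficients c_0, ..., c_3.

1/432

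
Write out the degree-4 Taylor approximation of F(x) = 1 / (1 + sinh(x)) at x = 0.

4*x^4/3 - 7*x^3/6 + x^2 - x + 1

Use the geometric series for the reciprocal, then substitute.
F(0) = 1
F′(0) = -1
F′′(0) = 2
F′′′(0) = -7
F^(4)(0) = 32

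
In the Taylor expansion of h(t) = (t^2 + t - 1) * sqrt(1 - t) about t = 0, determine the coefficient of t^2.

5/8

Distribute the polynomial across the series and collect like powers.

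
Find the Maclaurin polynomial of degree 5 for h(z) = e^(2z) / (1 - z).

109*z^5/15 + 7*z^4 + 19*z^3/3 + 5*z^2 + 3*z + 1

Take the Cauchy product of the two expansions.
h(0) = 1
h′(0) = 3
h′′(0) = 10
h′′′(0) = 38
h^(4)(0) = 168
h^(5)(0) = 872
Dividing each by k! gives the coefficients c_0, ..., c_5.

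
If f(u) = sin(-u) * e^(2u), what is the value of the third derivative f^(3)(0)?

Multiply the two series term by term and collect like powers.
The coefficient of u^3 in the expansion is -11/6, so f′′′(0) = 3! * (-11/6) = -11.

-11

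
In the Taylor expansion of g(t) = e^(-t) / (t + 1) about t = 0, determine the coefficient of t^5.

-163/60

Use 1/(1 - r) = Σ r^k on the denominator, then take the Cauchy product.
[t^0] = 1;  [t^1] = -2;  [t^2] = 5/2;  [t^3] = -8/3;  [t^4] = 65/24;  [t^5] = -163/60.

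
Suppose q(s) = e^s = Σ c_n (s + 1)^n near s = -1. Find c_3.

[(s + 1)^0] = e^(-1);  [(s + 1)^1] = e^(-1);  [(s + 1)^2] = e^(-1)/2;  [(s + 1)^3] = e^(-1)/6.

e^(-1)/6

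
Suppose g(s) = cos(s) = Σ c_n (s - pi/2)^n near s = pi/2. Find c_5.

g(pi/2) = 0
g′(pi/2) = -1
g′′(pi/2) = 0
g′′′(pi/2) = 1
g^(4)(pi/2) = 0
g^(5)(pi/2) = -1
So c_5 = g^(5)(pi/2)/5! = -1/120.

-1/120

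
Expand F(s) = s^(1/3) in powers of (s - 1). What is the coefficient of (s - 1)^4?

-10/243

[(s - 1)^0] = 1;  [(s - 1)^1] = 1/3;  [(s - 1)^2] = -1/9;  [(s - 1)^3] = 5/81;  [(s - 1)^4] = -10/243.
So c_4 = F^(4)(1)/4! = -10/243.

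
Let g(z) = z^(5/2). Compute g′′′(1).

15/8

Compute the successive derivatives at the expansion point and divide by k!.
From the series, [(z - 1)^3] g = 5/16; multiply by 3! = 6 to get 15/8.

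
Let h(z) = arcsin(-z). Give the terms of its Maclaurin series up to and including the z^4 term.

-z^3/6 - z

Use the known series and substitute for the argument.
[z^0] = 0;  [z^1] = -1;  [z^2] = 0;  [z^3] = -1/6;  [z^4] = 0.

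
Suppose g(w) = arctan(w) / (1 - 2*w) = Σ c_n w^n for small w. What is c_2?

Use 1/(1 - r) = Σ r^k on the denominator, then take the Cauchy product.
g(0) = 0
g′(0) = 1
g′′(0) = 4

2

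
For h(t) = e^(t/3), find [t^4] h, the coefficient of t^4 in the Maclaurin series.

1/1944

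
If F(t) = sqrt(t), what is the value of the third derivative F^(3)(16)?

3/8192

Apply the Taylor formula c_k = f^(k)(a)/k!.
The coefficient of (t - 16)^3 in the expansion is 1/16384, so F′′′(16) = 3! * (1/16384) = 3/8192.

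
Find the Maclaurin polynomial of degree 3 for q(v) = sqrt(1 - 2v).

-v^3/2 - v^2/2 - v + 1

q(0) = 1
q′(0) = -1
q′′(0) = -1
q′′′(0) = -3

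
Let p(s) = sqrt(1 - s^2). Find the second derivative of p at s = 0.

From the series, [s^2] p = -1/2; multiply by 2! = 2 to get -1.

-1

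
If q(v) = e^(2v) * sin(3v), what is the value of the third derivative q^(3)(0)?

9

Write out both Maclaurin series and multiply, keeping only the needed powers.
From the series, [v^3] q = 3/2; multiply by 3! = 6 to get 9.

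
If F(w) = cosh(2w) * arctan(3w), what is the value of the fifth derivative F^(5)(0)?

Write out both Maclaurin series and multiply, keeping only the needed powers.
The coefficient of w^5 in the expansion is 163/5, so F^(5)(0) = 5! * (163/5) = 3912.

3912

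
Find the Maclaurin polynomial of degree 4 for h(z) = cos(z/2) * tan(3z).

Write out both Maclaurin series and multiply, keeping only the needed powers.
h(0) = 0
h′(0) = 3
h′′(0) = 0
h′′′(0) = 207/4
h^(4)(0) = 0
Dividing each by k! gives the coefficients c_0, ..., c_4.

69*z^3/8 + 3*z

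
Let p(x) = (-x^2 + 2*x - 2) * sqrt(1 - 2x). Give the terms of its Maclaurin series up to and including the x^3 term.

Multiply each power in the prefactor through the base expansion.
p(0) = -2
p′(0) = 4
p′′(0) = -4
p′′′(0) = 6

x^3 - 2*x^2 + 4*x - 2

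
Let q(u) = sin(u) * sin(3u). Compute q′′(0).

Expand each factor separately, then convolve coefficients.
From the series, [u^2] q = 3; multiply by 2! = 2 to get 6.

6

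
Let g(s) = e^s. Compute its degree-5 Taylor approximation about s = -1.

Differentiate repeatedly and evaluate at the center.

(s + 1)^5*e^(-1)/120 + (s + 1)^4*e^(-1)/24 + (s + 1)^3*e^(-1)/6 + (s + 1)^2*e^(-1)/2 + (s + 1)*e^(-1) + e^(-1)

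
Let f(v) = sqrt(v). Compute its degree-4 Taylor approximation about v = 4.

f(4) = 2
f′(4) = 1/4
f′′(4) = -1/32
f′′′(4) = 3/256
f^(4)(4) = -15/2048

-5*(v - 4)^4/16384 + (v - 4)^3/512 - (v - 4)^2/64 + (v - 4)/4 + 2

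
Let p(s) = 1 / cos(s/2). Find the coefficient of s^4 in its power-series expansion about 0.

Divide the numerator series by the denominator series (power-series long division).
p(0) = 1
p′(0) = 0
p′′(0) = 1/4
p′′′(0) = 0
p^(4)(0) = 5/16
So c_4 = p^(4)(0)/4! = 5/384.

5/384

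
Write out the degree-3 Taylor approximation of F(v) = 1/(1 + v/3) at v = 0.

-v^3/27 + v^2/9 - v/3 + 1

F(0) = 1
F′(0) = -1/3
F′′(0) = 2/9
F′′′(0) = -2/9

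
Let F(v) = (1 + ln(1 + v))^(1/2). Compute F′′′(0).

17/8

Substitute the inner expansion into the outer series and collect powers.
From the series, [v^3] F = 17/48; multiply by 3! = 6 to get 17/8.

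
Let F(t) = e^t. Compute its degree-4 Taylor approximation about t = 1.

e*(t - 1)^4/24 + e*(t - 1)^3/6 + e*(t - 1)^2/2 + e*(t - 1) + e

F(1) = e
F′(1) = e
F′′(1) = e
F′′′(1) = e
F^(4)(1) = e
The Taylor polynomial is Σ F^(k)(1)/k! · (t - 1)^k.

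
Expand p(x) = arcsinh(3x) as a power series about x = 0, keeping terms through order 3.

-9*x^3/2 + 3*x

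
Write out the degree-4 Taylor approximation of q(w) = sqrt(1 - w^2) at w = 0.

-w^4/8 - w^2/2 + 1

Use the known series and substitute for the argument.
q(0) = 1
q′(0) = 0
q′′(0) = -1
q′′′(0) = 0
q^(4)(0) = -3
Dividing each by k! gives the coefficients c_0, ..., c_4.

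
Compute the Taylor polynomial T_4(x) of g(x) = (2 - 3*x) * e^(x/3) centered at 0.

Multiply each power in the prefactor through the base expansion.
[x^0] = 2;  [x^1] = -7/3;  [x^2] = -8/9;  [x^3] = -25/162;  [x^4] = -17/972.

-17*x^4/972 - 25*x^3/162 - 8*x^2/9 - 7*x/3 + 2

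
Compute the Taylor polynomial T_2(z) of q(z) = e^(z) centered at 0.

Differentiate repeatedly and evaluate at the center.
q(0) = 1
q′(0) = 1
q′′(0) = 1

z^2/2 + z + 1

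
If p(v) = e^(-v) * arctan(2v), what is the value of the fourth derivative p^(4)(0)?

Write out both Maclaurin series and multiply, keeping only the needed powers.
From the series, [v^4] p = 7/3; multiply by 4! = 24 to get 56.

56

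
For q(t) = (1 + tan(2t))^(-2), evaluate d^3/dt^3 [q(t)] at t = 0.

Let u equal the inner series; expand the outer function in u and truncate.
The coefficient of t^3 in the expansion is -112/3, so q′′′(0) = 3! * (-112/3) = -224.

-224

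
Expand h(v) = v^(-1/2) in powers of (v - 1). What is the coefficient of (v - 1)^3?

-5/16

h(1) = 1
h′(1) = -1/2
h′′(1) = 3/4
h′′′(1) = -15/8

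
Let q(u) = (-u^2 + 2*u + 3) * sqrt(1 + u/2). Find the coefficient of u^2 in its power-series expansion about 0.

Multiply each power in the prefactor through the base expansion.

-19/32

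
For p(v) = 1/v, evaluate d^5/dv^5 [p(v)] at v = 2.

-15/8

Differentiate repeatedly and evaluate at the center.
From the series, [(v - 2)^5] p = -1/64; multiply by 5! = 120 to get -15/8.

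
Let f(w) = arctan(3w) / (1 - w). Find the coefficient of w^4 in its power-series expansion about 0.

Multiply the two series term by term and collect like powers.

-6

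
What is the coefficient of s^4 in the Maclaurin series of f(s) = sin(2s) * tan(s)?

Take the Cauchy product of the two expansions.
[s^0] = 0;  [s^1] = 0;  [s^2] = 2;  [s^3] = 0;  [s^4] = -2/3.
So c_4 = f^(4)(0)/4! = -2/3.

-2/3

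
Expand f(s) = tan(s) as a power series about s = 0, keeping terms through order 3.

s^3/3 + s

[s^0] = 0;  [s^1] = 1;  [s^2] = 0;  [s^3] = 1/3.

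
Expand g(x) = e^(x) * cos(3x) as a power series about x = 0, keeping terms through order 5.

Write out both Maclaurin series and multiply, keeping only the needed powers.
g(0) = 1
g′(0) = 1
g′′(0) = -8
g′′′(0) = -26
g^(4)(0) = 28
g^(5)(0) = 316
Then c_k = g^(k)(0)/k! gives each Taylor coefficient.

79*x^5/30 + 7*x^4/6 - 13*x^3/3 - 4*x^2 + x + 1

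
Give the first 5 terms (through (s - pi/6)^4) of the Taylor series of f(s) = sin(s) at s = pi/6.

Compute the successive derivatives at the expansion point and divide by k!.
f(pi/6) = 1/2
f′(pi/6) = sqrt(3)/2
f′′(pi/6) = -1/2
f′′′(pi/6) = -sqrt(3)/2
f^(4)(pi/6) = 1/2
Then c_k = f^(k)(pi/6)/k! gives each Taylor coefficient.

(s - pi/6)^4/48 - sqrt(3)*(s - pi/6)^3/12 - (s - pi/6)^2/4 + sqrt(3)*(s - pi/6)/2 + 1/2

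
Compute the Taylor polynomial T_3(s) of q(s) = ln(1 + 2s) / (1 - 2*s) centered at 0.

20*s^3/3 + 2*s^2 + 2*s

Use 1/(1 - r) = Σ r^k on the denominator, then take the Cauchy product.
[s^0] = 0;  [s^1] = 2;  [s^2] = 2;  [s^3] = 20/3.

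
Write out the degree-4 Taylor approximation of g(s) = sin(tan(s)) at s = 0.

s^3/6 + s

Compose series: expand the inner function first, then feed it into the outer expansion.
[s^0] = 0;  [s^1] = 1;  [s^2] = 0;  [s^3] = 1/6;  [s^4] = 0.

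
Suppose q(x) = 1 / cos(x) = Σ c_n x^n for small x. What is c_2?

Invert the denominator's series and multiply.
q(0) = 1
q′(0) = 0
q′′(0) = 1
The Taylor polynomial is Σ q^(k)(0)/k! · x^k.

1/2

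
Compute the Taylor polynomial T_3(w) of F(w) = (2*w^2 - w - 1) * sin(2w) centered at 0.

16*w^3/3 - 2*w^2 - 2*w

Shift and add copies of the series according to the polynomial's terms.
F(0) = 0
F′(0) = -2
F′′(0) = -4
F′′′(0) = 32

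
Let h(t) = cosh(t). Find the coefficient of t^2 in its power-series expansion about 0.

1/2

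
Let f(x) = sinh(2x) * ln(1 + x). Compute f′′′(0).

-6

Write out both Maclaurin series and multiply, keeping only the needed powers.
The coefficient of x^3 in the expansion is -1, so f′′′(0) = 3! * (-1) = -6.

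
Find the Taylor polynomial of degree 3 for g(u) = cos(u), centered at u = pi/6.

(u - pi/6)^3/12 - sqrt(3)*(u - pi/6)^2/4 - (u - pi/6)/2 + sqrt(3)/2

[(u - pi/6)^0] = sqrt(3)/2;  [(u - pi/6)^1] = -1/2;  [(u - pi/6)^2] = -sqrt(3)/4;  [(u - pi/6)^3] = 1/12.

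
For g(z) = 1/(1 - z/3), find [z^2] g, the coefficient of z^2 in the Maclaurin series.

1/9

[z^0] = 1;  [z^1] = 1/3;  [z^2] = 1/9.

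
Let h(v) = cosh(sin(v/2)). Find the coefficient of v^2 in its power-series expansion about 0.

Let u equal the inner series; expand the outer function in u and truncate.

1/8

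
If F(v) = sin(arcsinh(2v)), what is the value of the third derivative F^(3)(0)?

-16

Compose series: expand the inner function first, then feed it into the outer expansion.
From the series, [v^3] F = -8/3; multiply by 3! = 6 to get -16.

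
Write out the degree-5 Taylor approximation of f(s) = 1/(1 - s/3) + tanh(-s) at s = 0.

Expand each term separately and add.
f(0) = 1
f′(0) = -2/3
f′′(0) = 2/9
f′′′(0) = 20/9
f^(4)(0) = 8/27
f^(5)(0) = -1256/81
Then c_k = f^(k)(0)/k! gives each Taylor coefficient.

-157*s^5/1215 + s^4/81 + 10*s^3/27 + s^2/9 - 2*s/3 + 1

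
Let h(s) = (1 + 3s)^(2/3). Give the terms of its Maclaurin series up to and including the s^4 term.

-7*s^4/3 + 4*s^3/3 - s^2 + 2*s + 1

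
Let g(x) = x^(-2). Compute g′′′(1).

-24

The coefficient of (x - 1)^3 in the expansion is -4, so g′′′(1) = 3! * (-4) = -24.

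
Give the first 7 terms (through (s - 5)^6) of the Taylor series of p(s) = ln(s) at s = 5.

p(5) = ln(5)
p′(5) = 1/5
p′′(5) = -1/25
p′′′(5) = 2/125
p^(4)(5) = -6/625
p^(5)(5) = 24/3125
p^(6)(5) = -24/3125
Dividing each by k! gives the coefficients c_0, ..., c_6.

-(s - 5)^6/93750 + (s - 5)^5/15625 - (s - 5)^4/2500 + (s - 5)^3/375 - (s - 5)^2/50 + (s - 5)/5 + ln(5)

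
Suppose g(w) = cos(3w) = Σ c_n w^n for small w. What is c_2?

-9/2

g(0) = 1
g′(0) = 0
g′′(0) = -9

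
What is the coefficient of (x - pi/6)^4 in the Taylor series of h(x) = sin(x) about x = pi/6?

1/48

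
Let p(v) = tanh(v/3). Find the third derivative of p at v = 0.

From the series, [v^3] p = -1/81; multiply by 3! = 6 to get -2/27.

-2/27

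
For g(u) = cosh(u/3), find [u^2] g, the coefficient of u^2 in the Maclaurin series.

1/18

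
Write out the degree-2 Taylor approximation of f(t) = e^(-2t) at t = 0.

f(0) = 1
f′(0) = -2
f′′(0) = 4

2*t^2 - 2*t + 1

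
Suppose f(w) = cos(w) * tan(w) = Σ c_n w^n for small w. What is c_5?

1/120

Write out both Maclaurin series and multiply, keeping only the needed powers.
f(0) = 0
f′(0) = 1
f′′(0) = 0
f′′′(0) = -1
f^(4)(0) = 0
f^(5)(0) = 1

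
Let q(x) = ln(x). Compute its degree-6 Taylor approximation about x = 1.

-(x - 1)^6/6 + (x - 1)^5/5 - (x - 1)^4/4 + (x - 1)^3/3 - (x - 1)^2/2 + (x - 1)

Differentiate repeatedly and evaluate at the center.
q(1) = 0
q′(1) = 1
q′′(1) = -1
q′′′(1) = 2
q^(4)(1) = -6
q^(5)(1) = 24
q^(6)(1) = -120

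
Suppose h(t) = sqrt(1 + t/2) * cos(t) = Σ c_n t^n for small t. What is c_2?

Multiply the two series term by term and collect like powers.
h(0) = 1
h′(0) = 1/4
h′′(0) = -17/16
So c_2 = h′′(0)/2! = -17/32.

-17/32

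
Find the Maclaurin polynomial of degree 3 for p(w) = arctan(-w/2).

p(0) = 0
p′(0) = -1/2
p′′(0) = 0
p′′′(0) = 1/4

w^3/24 - w/2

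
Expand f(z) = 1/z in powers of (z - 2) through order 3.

f(2) = 1/2
f′(2) = -1/4
f′′(2) = 1/4
f′′′(2) = -3/8
Dividing each by k! gives the coefficients c_0, ..., c_3.

-(z - 2)^3/16 + (z - 2)^2/8 - (z - 2)/4 + 1/2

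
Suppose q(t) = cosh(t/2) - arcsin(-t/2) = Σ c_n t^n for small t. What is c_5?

Add the two expansions coefficient-wise.
q(0) = 1
q′(0) = 1/2
q′′(0) = 1/4
q′′′(0) = 1/8
q^(4)(0) = 1/16
q^(5)(0) = 9/32
So c_5 = q^(5)(0)/5! = 3/1280.

3/1280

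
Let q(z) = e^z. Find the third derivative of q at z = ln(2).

2

The coefficient of (z - ln(2))^3 in the expansion is 1/3, so q′′′(ln(2)) = 3! * (1/3) = 2.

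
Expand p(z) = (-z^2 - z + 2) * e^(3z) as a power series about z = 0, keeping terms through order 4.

Shift and add copies of the series according to the polynomial's terms.
p(0) = 2
p′(0) = 5
p′′(0) = 10
p′′′(0) = 9
p^(4)(0) = -54

-9*z^4/4 + 3*z^3/2 + 5*z^2 + 5*z + 2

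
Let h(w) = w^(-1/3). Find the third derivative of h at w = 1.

From the series, [(w - 1)^3] h = -14/81; multiply by 3! = 6 to get -28/27.

-28/27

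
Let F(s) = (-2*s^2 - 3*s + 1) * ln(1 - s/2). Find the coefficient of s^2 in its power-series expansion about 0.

Shift and add copies of the series according to the polynomial's terms.
F(0) = 0
F′(0) = -1/2
F′′(0) = 11/4

11/8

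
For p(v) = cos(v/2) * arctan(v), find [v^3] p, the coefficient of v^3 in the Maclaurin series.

-11/24

Take the Cauchy product of the two expansions.
So c_3 = p′′′(0)/3! = -11/24.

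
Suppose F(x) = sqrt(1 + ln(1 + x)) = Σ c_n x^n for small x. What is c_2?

-3/8

Plug the Maclaurin series of the inner function into that of the outer and collect terms.
So c_2 = F′′(0)/2! = -3/8.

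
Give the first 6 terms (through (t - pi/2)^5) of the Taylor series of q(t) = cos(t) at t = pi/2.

-(t - pi/2)^5/120 + (t - pi/2)^3/6 - (t - pi/2)

q(pi/2) = 0
q′(pi/2) = -1
q′′(pi/2) = 0
q′′′(pi/2) = 1
q^(4)(pi/2) = 0
q^(5)(pi/2) = -1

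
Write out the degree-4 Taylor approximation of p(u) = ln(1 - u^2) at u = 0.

-u^4/2 - u^2

p(0) = 0
p′(0) = 0
p′′(0) = -2
p′′′(0) = 0
p^(4)(0) = -12
The Taylor polynomial is Σ p^(k)(0)/k! · u^k.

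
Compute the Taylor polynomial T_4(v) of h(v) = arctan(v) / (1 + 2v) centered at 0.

-22*v^4/3 + 11*v^3/3 - 2*v^2 + v

Take the Cauchy product of the two expansions.
[v^0] = 0;  [v^1] = 1;  [v^2] = -2;  [v^3] = 11/3;  [v^4] = -22/3.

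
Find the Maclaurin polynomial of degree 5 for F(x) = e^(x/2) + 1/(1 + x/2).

-119*x^5/3840 + 25*x^4/384 - 5*x^3/48 + 3*x^2/8 + 2

Add the two expansions coefficient-wise.
F(0) = 2
F′(0) = 0
F′′(0) = 3/4
F′′′(0) = -5/8
F^(4)(0) = 25/16
F^(5)(0) = -119/32
The Taylor polynomial is Σ F^(k)(0)/k! · x^k.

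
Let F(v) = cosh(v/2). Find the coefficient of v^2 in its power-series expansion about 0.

1/8

F(0) = 1
F′(0) = 0
F′′(0) = 1/4
So c_2 = F′′(0)/2! = 1/8.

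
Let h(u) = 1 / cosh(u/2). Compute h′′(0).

Divide the numerator series by the denominator series (power-series long division).
From the series, [u^2] h = -1/8; multiply by 2! = 2 to get -1/4.

-1/4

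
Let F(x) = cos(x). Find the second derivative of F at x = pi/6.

-sqrt(3)/2

The coefficient of (x - pi/6)^2 in the expansion is -sqrt(3)/4, so F′′(pi/6) = 2! * (-sqrt(3)/4) = -sqrt(3)/2.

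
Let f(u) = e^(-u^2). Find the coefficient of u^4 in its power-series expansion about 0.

f(0) = 1
f′(0) = 0
f′′(0) = -2
f′′′(0) = 0
f^(4)(0) = 12
Then c_k = f^(k)(0)/k! gives each Taylor coefficient.

1/2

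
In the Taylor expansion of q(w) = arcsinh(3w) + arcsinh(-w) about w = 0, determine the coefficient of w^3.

-13/3

Expand each term separately and add.
[w^0] = 0;  [w^1] = 2;  [w^2] = 0;  [w^3] = -13/3.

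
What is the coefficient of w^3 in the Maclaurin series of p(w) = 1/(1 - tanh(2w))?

16/3

Plug the Maclaurin series of the inner function into that of the outer and collect terms.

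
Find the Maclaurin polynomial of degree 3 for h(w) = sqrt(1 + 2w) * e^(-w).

Write out both Maclaurin series and multiply, keeping only the needed powers.
h(0) = 1
h′(0) = 0
h′′(0) = -2
h′′′(0) = 8
The Taylor polynomial is Σ h^(k)(0)/k! · w^k.

4*w^3/3 - w^2 + 1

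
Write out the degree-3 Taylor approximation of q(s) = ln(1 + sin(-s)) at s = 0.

-s^3/6 - s^2/2 - s

Plug the Maclaurin series of the inner function into that of the outer and collect terms.
[s^0] = 0;  [s^1] = -1;  [s^2] = -1/2;  [s^3] = -1/6.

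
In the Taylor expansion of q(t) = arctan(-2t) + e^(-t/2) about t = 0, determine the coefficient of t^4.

Combine the two series term by term.
[t^0] = 1;  [t^1] = -5/2;  [t^2] = 1/8;  [t^3] = 127/48;  [t^4] = 1/384.

1/384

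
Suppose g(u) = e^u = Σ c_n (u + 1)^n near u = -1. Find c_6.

g(-1) = e^(-1)
g′(-1) = e^(-1)
g′′(-1) = e^(-1)
g′′′(-1) = e^(-1)
g^(4)(-1) = e^(-1)
g^(5)(-1) = e^(-1)
g^(6)(-1) = e^(-1)
Dividing each by k! gives the coefficients c_0, ..., c_6.

e^(-1)/720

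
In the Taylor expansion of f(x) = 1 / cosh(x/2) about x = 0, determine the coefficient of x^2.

Write the quotient as an unknown series and match coefficients against numerator = denominator · series.
[x^0] = 1;  [x^1] = 0;  [x^2] = -1/8.
So c_2 = f′′(0)/2! = -1/8.

-1/8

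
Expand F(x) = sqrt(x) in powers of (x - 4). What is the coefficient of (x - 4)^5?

7/131072

Compute the successive derivatives at the expansion point and divide by k!.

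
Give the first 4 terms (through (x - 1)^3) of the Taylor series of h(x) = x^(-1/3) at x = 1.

-14*(x - 1)^3/81 + 2*(x - 1)^2/9 - (x - 1)/3 + 1

h(1) = 1
h′(1) = -1/3
h′′(1) = 4/9
h′′′(1) = -28/27
The Taylor polynomial is Σ h^(k)(1)/k! · (x - 1)^k.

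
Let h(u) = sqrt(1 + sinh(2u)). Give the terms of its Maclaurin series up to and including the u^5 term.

241*u^5/120 - 31*u^4/24 + 7*u^3/6 - u^2/2 + u + 1

Let u equal the inner series; expand the outer function in u and truncate.
h(0) = 1
h′(0) = 1
h′′(0) = -1
h′′′(0) = 7
h^(4)(0) = -31
h^(5)(0) = 241
Dividing each by k! gives the coefficients c_0, ..., c_5.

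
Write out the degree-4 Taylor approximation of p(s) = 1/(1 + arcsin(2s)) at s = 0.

Compose series: expand the inner function first, then feed it into the outer expansion.
[s^0] = 1;  [s^1] = -2;  [s^2] = 4;  [s^3] = -28/3;  [s^4] = 64/3.

64*s^4/3 - 28*s^3/3 + 4*s^2 - 2*s + 1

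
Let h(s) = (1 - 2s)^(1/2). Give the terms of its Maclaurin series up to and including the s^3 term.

h(0) = 1
h′(0) = -1
h′′(0) = -1
h′′′(0) = -3
Dividing each by k! gives the coefficients c_0, ..., c_3.

-s^3/2 - s^2/2 - s + 1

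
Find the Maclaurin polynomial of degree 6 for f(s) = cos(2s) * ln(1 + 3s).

Take the Cauchy product of the two expansions.
[s^0] = 0;  [s^1] = 3;  [s^2] = -9/2;  [s^3] = 3;  [s^4] = -45/4;  [s^5] = 163/5;  [s^6] = -84.

-84*s^6 + 163*s^5/5 - 45*s^4/4 + 3*s^3 - 9*s^2/2 + 3*s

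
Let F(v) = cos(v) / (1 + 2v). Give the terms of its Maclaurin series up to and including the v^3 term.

Write out both Maclaurin series and multiply, keeping only the needed powers.

-7*v^3 + 7*v^2/2 - 2*v + 1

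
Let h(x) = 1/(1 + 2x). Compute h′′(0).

8

Use the known series and substitute for the argument.
The coefficient of x^2 in the expansion is 4, so h′′(0) = 2! * (4) = 8.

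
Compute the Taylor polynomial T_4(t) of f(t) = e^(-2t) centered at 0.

Compute the successive derivatives at the expansion point and divide by k!.
f(0) = 1
f′(0) = -2
f′′(0) = 4
f′′′(0) = -8
f^(4)(0) = 16
The Taylor polynomial is Σ f^(k)(0)/k! · t^k.

2*t^4/3 - 4*t^3/3 + 2*t^2 - 2*t + 1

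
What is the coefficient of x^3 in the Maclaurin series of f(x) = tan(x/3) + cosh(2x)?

1/81

Expand each term separately and add.
f(0) = 1
f′(0) = 1/3
f′′(0) = 4
f′′′(0) = 2/27
Dividing each by k! gives the coefficients c_0, ..., c_3.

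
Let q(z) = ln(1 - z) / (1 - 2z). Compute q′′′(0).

Write out both Maclaurin series and multiply, keeping only the needed powers.
From the series, [z^3] q = -16/3; multiply by 3! = 6 to get -32.

-32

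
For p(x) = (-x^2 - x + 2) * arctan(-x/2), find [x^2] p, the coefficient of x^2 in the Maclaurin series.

1/2

Multiply each power in the prefactor through the base expansion.
[x^0] = 0;  [x^1] = -1;  [x^2] = 1/2.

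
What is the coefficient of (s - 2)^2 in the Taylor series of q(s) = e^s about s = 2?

Apply the Taylor formula c_k = f^(k)(a)/k!.
[(s - 2)^0] = e^(2);  [(s - 2)^1] = e^(2);  [(s - 2)^2] = e^(2)/2.

e^(2)/2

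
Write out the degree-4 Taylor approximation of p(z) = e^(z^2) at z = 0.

[z^0] = 1;  [z^1] = 0;  [z^2] = 1;  [z^3] = 0;  [z^4] = 1/2.

z^4/2 + z^2 + 1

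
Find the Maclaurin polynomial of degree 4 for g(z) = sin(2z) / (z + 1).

Use 1/(1 - r) = Σ r^k on the denominator, then take the Cauchy product.
g(0) = 0
g′(0) = 2
g′′(0) = -4
g′′′(0) = 4
g^(4)(0) = -16

-2*z^4/3 + 2*z^3/3 - 2*z^2 + 2*z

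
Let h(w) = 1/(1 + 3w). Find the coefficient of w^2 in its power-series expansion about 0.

9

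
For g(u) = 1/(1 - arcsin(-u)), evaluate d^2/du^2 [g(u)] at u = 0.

Plug the Maclaurin series of the inner function into that of the outer and collect terms.
The coefficient of u^2 in the expansion is 1, so g′′(0) = 2! * (1) = 2.

2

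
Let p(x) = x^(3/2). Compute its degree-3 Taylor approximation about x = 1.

-(x - 1)^3/16 + 3*(x - 1)^2/8 + 3*(x - 1)/2 + 1

[(x - 1)^0] = 1;  [(x - 1)^1] = 3/2;  [(x - 1)^2] = 3/8;  [(x - 1)^3] = -1/16.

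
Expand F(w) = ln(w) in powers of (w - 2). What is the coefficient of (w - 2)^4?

-1/64

F(2) = ln(2)
F′(2) = 1/2
F′′(2) = -1/4
F′′′(2) = 1/4
F^(4)(2) = -3/8
Then c_k = F^(k)(2)/k! gives each Taylor coefficient.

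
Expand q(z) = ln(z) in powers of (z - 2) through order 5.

(z - 2)^5/160 - (z - 2)^4/64 + (z - 2)^3/24 - (z - 2)^2/8 + (z - 2)/2 + ln(2)

Differentiate repeatedly and evaluate at the center.
[(z - 2)^0] = ln(2);  [(z - 2)^1] = 1/2;  [(z - 2)^2] = -1/8;  [(z - 2)^3] = 1/24;  [(z - 2)^4] = -1/64;  [(z - 2)^5] = 1/160.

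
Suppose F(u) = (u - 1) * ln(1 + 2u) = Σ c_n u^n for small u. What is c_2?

Distribute the polynomial across the series and collect like powers.
F(0) = 0
F′(0) = -2
F′′(0) = 8

4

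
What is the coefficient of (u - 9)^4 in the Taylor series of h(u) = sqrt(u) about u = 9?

-5/279936

[(u - 9)^0] = 3;  [(u - 9)^1] = 1/6;  [(u - 9)^2] = -1/216;  [(u - 9)^3] = 1/3888;  [(u - 9)^4] = -5/279936.
So c_4 = h^(4)(9)/4! = -5/279936.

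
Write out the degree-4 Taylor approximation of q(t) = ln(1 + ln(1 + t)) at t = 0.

-35*t^4/24 + 7*t^3/6 - t^2 + t

Let u equal the inner series; expand the outer function in u and truncate.
q(0) = 0
q′(0) = 1
q′′(0) = -2
q′′′(0) = 7
q^(4)(0) = -35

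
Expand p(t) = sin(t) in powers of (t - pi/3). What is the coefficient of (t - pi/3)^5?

1/240

Differentiate repeatedly and evaluate at the center.
So c_5 = p^(5)(pi/3)/5! = 1/240.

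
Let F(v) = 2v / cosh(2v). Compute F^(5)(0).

Divide the numerator series by the denominator series (power-series long division).
The coefficient of v^5 in the expansion is 20/3, so F^(5)(0) = 5! * (20/3) = 800.

800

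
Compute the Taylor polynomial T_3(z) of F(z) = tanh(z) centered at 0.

F(0) = 0
F′(0) = 1
F′′(0) = 0
F′′′(0) = -2
The Taylor polynomial is Σ F^(k)(0)/k! · z^k.

-z^3/3 + z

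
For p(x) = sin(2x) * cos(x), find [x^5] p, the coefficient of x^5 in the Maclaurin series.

61/60

Take the Cauchy product of the two expansions.
p(0) = 0
p′(0) = 2
p′′(0) = 0
p′′′(0) = -14
p^(4)(0) = 0
p^(5)(0) = 122
So c_5 = p^(5)(0)/5! = 61/60.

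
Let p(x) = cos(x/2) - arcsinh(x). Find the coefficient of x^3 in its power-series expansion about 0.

1/6

Expand each term separately and add.
p(0) = 1
p′(0) = -1
p′′(0) = -1/4
p′′′(0) = 1
So c_3 = p′′′(0)/3! = 1/6.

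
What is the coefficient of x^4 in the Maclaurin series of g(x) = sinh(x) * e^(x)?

1/3

Multiply the two series term by term and collect like powers.
[x^0] = 0;  [x^1] = 1;  [x^2] = 1;  [x^3] = 2/3;  [x^4] = 1/3.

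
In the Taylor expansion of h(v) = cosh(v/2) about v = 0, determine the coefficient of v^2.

[v^0] = 1;  [v^1] = 0;  [v^2] = 1/8.
So c_2 = h′′(0)/2! = 1/8.

1/8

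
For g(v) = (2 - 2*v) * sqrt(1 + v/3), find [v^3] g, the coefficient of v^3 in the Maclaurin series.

Shift and add copies of the series according to the polynomial's terms.
g(0) = 2
g′(0) = -5/3
g′′(0) = -13/18
g′′′(0) = 7/36
So c_3 = g′′′(0)/3! = 7/216.

7/216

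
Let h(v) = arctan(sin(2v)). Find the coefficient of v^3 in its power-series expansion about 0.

Substitute the inner expansion into the outer series and collect powers.
h(0) = 0
h′(0) = 2
h′′(0) = 0
h′′′(0) = -24
The Taylor polynomial is Σ h^(k)(0)/k! · v^k.

-4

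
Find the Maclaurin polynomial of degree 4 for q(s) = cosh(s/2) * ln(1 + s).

Multiply the two series term by term and collect like powers.
[s^0] = 0;  [s^1] = 1;  [s^2] = -1/2;  [s^3] = 11/24;  [s^4] = -5/16.

-5*s^4/16 + 11*s^3/24 - s^2/2 + s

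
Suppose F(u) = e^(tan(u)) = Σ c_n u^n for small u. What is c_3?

1/2

Compose series: expand the inner function first, then feed it into the outer expansion.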